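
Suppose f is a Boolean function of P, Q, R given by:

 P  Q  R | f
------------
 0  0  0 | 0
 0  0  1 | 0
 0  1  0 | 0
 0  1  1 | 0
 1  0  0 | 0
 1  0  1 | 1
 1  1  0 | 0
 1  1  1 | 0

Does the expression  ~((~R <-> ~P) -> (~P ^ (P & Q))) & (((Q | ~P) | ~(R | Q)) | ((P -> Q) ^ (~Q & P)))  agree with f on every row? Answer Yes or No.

Evaluate ~((~R <-> ~P) -> (~P ^ (P & Q))) & (((Q | ~P) | ~(R | Q)) | ((P -> Q) ^ (~Q & P))) on each row and compare to f:
  P=0, Q=0, R=0: formula gives 0, f = 0 ✓
  P=0, Q=0, R=1: formula gives 0, f = 0 ✓
  P=0, Q=1, R=0: formula gives 0, f = 0 ✓
  P=0, Q=1, R=1: formula gives 0, f = 0 ✓
  P=1, Q=0, R=0: formula gives 0, f = 0 ✓
  … (the remaining 3 rows also agree.)
All 8 rows match — the expression computes f exactly.

Yes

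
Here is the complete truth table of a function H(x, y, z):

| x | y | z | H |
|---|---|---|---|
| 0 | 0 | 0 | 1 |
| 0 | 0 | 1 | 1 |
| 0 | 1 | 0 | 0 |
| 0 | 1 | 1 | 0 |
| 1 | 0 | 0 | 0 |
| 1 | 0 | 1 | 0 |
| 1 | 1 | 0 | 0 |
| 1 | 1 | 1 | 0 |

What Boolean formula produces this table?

H(x, y, z) = ((¬x ∧ ¬y) ∧ ¬z) ∨ ((¬x ∧ ¬y) ∧ z)

The 1-rows are (0,0,0), (0,0,1). Each contributes one minterm — ¬x·¬y·¬z; ¬x·¬y·z — and their disjunction is a sum-of-products form of H.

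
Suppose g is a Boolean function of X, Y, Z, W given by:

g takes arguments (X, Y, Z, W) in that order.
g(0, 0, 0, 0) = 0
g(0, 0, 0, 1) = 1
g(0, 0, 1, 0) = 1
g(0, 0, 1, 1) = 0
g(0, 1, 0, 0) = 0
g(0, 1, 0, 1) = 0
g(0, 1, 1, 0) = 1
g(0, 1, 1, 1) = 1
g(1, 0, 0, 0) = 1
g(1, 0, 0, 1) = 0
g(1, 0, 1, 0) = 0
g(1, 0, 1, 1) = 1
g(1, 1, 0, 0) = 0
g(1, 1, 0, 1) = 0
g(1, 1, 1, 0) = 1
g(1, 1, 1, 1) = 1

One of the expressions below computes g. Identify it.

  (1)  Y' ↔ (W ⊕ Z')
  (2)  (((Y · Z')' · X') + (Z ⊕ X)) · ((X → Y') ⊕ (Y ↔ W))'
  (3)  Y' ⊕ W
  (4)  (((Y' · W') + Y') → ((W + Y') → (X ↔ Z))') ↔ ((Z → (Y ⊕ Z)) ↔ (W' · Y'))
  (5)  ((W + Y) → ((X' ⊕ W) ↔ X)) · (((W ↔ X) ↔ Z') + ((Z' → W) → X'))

(1) disagrees with g on (0,0,0,0) (formula → 1, table → 0); rule it out.
(2) disagrees with g on (0,0,0,0) (formula → 1, table → 0); rule it out.
(3) disagrees with g on (0,0,0,0) (formula → 1, table → 0); rule it out.
(5) disagrees with g on (0,0,0,0) (formula → 1, table → 0); rule it out.
(4) is the remaining candidate, and it agrees with g on all 16 inputs.

4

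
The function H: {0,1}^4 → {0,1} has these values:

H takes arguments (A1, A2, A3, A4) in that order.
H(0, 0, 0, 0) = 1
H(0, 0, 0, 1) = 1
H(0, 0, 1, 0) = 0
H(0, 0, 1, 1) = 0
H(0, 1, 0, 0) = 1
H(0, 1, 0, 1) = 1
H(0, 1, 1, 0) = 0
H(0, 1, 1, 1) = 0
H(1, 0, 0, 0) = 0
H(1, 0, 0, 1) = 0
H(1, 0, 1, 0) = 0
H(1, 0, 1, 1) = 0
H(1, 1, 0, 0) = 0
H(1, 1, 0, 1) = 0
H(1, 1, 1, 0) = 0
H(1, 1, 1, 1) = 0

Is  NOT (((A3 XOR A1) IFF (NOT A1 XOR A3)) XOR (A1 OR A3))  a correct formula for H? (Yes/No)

Yes

Evaluate NOT (((A3 XOR A1) IFF (NOT A1 XOR A3)) XOR (A1 OR A3)) on each row and compare to H:
  A1=0, A2=0, A3=0, A4=0: formula gives 1, H = 1 ✓
  A1=0, A2=0, A3=0, A4=1: formula gives 1, H = 1 ✓
  A1=0, A2=0, A3=1, A4=0: formula gives 0, H = 0 ✓
  A1=0, A2=0, A3=1, A4=1: formula gives 0, H = 0 ✓
  …and likewise for the remaining 12 rows.
Every row agrees, so the formula is equivalent.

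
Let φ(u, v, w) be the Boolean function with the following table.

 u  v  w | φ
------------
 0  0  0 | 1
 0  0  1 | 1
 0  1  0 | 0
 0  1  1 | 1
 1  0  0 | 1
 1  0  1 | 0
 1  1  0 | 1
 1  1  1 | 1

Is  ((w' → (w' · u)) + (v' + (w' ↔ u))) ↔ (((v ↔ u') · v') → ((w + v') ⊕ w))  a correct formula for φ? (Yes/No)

Evaluate ((w' → (w' · u)) + (v' + (w' ↔ u))) ↔ (((v ↔ u') · v') → ((w + v') ⊕ w)) on each row and compare to φ:
  u=0, v=0, w=0: formula gives 1, φ = 1 ✓
  u=0, v=0, w=1: formula gives 1, φ = 1 ✓
  u=0, v=1, w=0: formula gives 0, φ = 0 ✓
  u=0, v=1, w=1: formula gives 1, φ = 1 ✓
  u=1, v=0, w=0: formula gives 1, φ = 1 ✓
  …and likewise for the remaining 3 rows.
No disagreement on any input; they are logically equivalent.

Yes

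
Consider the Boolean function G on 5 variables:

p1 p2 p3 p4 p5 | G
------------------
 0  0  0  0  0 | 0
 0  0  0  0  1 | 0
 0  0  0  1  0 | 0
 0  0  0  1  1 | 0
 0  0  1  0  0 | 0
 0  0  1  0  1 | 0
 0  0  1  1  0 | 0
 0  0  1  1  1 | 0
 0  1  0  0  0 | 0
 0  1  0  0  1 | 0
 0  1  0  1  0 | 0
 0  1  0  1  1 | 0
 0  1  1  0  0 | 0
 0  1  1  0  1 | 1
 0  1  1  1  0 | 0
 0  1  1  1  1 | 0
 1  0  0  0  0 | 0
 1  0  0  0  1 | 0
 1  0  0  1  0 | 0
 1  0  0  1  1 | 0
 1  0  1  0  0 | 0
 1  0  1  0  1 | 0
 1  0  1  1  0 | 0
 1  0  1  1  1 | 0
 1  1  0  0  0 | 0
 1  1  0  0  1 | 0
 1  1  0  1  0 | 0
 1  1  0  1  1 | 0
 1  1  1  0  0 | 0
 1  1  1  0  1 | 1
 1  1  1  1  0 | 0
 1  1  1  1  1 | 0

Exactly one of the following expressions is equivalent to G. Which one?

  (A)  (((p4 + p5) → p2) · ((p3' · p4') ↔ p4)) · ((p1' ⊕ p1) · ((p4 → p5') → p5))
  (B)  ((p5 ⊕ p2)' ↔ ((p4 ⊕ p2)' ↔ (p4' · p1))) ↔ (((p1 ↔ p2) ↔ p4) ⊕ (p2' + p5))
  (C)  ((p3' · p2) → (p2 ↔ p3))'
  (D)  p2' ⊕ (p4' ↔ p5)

(B) disagrees with G on (0,0,0,0,1) (formula → 1, table → 0); rule it out.
(C) disagrees with G on (0,1,0,0,0) (formula → 1, table → 0); rule it out.
(D) disagrees with G on (0,0,0,0,0) (formula → 1, table → 0); rule it out.
Only (A) survives; checking it on all 32 rows confirms it matches G.

A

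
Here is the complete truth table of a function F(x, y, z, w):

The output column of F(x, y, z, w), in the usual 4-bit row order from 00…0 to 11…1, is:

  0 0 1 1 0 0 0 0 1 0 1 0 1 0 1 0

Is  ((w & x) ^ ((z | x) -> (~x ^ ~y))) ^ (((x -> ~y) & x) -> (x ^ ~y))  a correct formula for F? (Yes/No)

Evaluate ((w & x) ^ ((z | x) -> (~x ^ ~y))) ^ (((x -> ~y) & x) -> (x ^ ~y)) on each row and compare to F:
  x=0, y=0, z=0, w=0: formula gives 0, F = 0 ✓
  x=0, y=0, z=0, w=1: formula gives 0, F = 0 ✓
  x=0, y=0, z=1, w=0: formula gives 1, F = 1 ✓
  x=0, y=0, z=1, w=1: formula gives 1, F = 1 ✓
  …and likewise for the remaining 12 rows.
Every row agrees, so the formula is equivalent.

Yes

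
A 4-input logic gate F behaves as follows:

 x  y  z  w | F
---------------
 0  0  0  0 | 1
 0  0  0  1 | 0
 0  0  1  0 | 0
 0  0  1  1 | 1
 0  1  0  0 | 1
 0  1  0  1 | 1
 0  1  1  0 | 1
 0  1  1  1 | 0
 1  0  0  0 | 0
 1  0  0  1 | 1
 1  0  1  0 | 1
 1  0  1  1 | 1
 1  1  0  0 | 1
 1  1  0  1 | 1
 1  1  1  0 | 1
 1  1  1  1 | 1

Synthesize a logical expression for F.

F(x, y, z, w) = NOT ((((((NOT x AND NOT y) AND NOT z) AND w) OR (((NOT x AND NOT y) AND z) AND NOT w)) OR (((NOT x AND y) AND z) AND w)) OR (((x AND NOT y) AND NOT z) AND NOT w))

There are just 4 zero rows: (0,0,0,1), (0,0,1,0), (0,1,1,1), (1,0,0,0). Their minterms are ¬x·¬y·¬z·w, ¬x·¬y·z·¬w, ¬x·y·z·w, x·¬y·¬z·¬w; the OR of those covers precisely the 0-outputs, and negating it yields F.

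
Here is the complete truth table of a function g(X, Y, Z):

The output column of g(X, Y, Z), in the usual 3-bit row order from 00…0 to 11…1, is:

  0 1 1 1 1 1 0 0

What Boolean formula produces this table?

g(X, Y, Z) = ((((X' · Y') · Z') + ((X · Y) · Z')) + ((X · Y) · Z))'

g is 0 on only 3 rows — (0,0,0), (1,1,0), (1,1,1). Writing each as a minterm (¬X·¬Y·¬Z, X·Y·¬Z, X·Y·Z) and OR-ing them characterizes exactly where g=0, so g is the negation of that disjunction.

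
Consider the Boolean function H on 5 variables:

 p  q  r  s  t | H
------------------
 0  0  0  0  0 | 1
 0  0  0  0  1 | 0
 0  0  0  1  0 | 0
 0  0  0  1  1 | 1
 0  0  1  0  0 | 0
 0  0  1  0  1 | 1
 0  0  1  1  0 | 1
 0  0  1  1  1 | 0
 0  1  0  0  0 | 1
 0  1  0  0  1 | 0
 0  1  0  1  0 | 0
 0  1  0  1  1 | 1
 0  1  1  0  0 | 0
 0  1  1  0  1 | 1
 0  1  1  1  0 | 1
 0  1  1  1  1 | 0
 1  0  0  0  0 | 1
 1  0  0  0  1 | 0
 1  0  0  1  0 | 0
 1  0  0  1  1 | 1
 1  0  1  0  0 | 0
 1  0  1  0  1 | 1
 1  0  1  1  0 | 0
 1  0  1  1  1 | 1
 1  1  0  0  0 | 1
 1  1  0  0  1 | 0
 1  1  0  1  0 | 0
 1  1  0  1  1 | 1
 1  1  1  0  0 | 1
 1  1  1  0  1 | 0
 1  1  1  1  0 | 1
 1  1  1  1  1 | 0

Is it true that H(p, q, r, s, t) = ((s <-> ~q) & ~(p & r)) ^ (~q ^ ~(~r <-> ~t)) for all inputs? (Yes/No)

Yes

Check the formula against H row by row:
  p=0, q=0, r=0, s=0, t=0: formula gives 1, H = 1 ✓
  p=0, q=0, r=0, s=0, t=1: formula gives 0, H = 0 ✓
  p=0, q=0, r=0, s=1, t=0: formula gives 0, H = 0 ✓
  p=0, q=0, r=0, s=1, t=1: formula gives 1, H = 1 ✓
  …and likewise for the remaining 28 rows.
Every row agrees, so the formula is equivalent.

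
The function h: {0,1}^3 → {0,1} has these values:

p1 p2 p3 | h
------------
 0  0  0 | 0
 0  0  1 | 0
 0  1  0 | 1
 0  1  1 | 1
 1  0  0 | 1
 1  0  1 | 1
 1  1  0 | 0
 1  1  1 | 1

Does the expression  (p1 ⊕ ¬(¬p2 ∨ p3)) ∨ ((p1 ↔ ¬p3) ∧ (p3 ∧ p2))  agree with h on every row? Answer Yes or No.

Check the formula against h row by row:
  p1=0, p2=0, p3=0: formula gives 0, h = 0 ✓
  p1=0, p2=0, p3=1: formula gives 0, h = 0 ✓
  p1=0, p2=1, p3=0: formula gives 1, h = 1 ✓
  p1=0, p2=1, p3=1: formula gives 1, h = 1 ✓
  p1=1, p2=0, p3=0: formula gives 1, h = 1 ✓
  … (the remaining 3 rows also agree.)
Every row agrees, so the formula is equivalent.

Yes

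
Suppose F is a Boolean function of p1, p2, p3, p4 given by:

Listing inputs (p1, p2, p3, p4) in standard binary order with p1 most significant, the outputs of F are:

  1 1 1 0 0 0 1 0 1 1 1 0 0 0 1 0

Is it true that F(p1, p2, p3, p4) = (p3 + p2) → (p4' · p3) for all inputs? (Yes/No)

Evaluate (p3 + p2) → (p4' · p3) on each row and compare to F:
  p1=0, p2=0, p3=0, p4=0: formula gives 1, F = 1 ✓
  p1=0, p2=0, p3=0, p4=1: formula gives 1, F = 1 ✓
  p1=0, p2=0, p3=1, p4=0: formula gives 1, F = 1 ✓
  p1=0, p2=0, p3=1, p4=1: formula gives 0, F = 0 ✓
  … (the remaining 12 rows also agree.)
No disagreement on any input; they are logically equivalent.

Yes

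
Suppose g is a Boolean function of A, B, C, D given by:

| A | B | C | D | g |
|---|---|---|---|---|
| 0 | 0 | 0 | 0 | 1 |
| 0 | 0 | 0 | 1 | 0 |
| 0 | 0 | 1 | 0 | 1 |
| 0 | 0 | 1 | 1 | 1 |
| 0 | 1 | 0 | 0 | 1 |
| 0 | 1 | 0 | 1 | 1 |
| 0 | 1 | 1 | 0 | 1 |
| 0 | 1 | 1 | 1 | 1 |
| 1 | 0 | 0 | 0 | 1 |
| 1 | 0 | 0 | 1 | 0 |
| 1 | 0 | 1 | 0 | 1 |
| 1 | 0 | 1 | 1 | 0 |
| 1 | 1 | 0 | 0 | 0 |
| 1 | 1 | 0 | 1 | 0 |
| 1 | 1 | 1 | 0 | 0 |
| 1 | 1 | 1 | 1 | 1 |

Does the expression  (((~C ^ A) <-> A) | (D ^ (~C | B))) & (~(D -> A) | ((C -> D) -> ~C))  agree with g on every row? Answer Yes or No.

No

Test each input against both g and the formula:
  A=0, B=0, C=0, D=0: formula gives 1, g = 1 ✓
  A=0, B=0, C=0, D=1: formula gives 0, g = 0 ✓
  A=0, B=0, C=1, D=0: formula gives 1, g = 1 ✓
  A=0, B=0, C=1, D=1: formula gives 1, g = 1 ✓
  …
  A=0, B=1, C=0, D=1: formula gives 0, but g = 1 ✗
Since they disagree at (0,1,0,1), the expression is not a correct formula for g.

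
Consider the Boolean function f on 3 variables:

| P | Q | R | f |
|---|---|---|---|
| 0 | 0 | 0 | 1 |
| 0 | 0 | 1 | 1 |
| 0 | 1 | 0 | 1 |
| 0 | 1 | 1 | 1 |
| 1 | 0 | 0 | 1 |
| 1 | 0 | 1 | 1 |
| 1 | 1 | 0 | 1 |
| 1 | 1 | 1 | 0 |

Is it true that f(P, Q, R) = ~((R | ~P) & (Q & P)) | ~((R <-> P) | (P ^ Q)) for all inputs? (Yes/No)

Check the formula against f row by row:
  P=0, Q=0, R=0: formula gives 1, f = 1 ✓
  P=0, Q=0, R=1: formula gives 1, f = 1 ✓
  P=0, Q=1, R=0: formula gives 1, f = 1 ✓
  P=0, Q=1, R=1: formula gives 1, f = 1 ✓
  P=1, Q=0, R=0: formula gives 1, f = 1 ✓
  … (the remaining 3 rows also agree.)
All 8 rows match — the expression computes f exactly.

Yes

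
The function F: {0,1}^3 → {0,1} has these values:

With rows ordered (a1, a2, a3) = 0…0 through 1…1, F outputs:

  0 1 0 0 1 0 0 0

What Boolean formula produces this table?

F(a1, a2, a3) = ((a1' · a2') · a3) + ((a1 · a2') · a3')

F=1 on 2 inputs: (0,0,1), (1,0,0). Reading each as a conjunction of literals (¬a1·¬a2·a3, a1·¬a2·¬a3) and taking the OR gives the canonical DNF.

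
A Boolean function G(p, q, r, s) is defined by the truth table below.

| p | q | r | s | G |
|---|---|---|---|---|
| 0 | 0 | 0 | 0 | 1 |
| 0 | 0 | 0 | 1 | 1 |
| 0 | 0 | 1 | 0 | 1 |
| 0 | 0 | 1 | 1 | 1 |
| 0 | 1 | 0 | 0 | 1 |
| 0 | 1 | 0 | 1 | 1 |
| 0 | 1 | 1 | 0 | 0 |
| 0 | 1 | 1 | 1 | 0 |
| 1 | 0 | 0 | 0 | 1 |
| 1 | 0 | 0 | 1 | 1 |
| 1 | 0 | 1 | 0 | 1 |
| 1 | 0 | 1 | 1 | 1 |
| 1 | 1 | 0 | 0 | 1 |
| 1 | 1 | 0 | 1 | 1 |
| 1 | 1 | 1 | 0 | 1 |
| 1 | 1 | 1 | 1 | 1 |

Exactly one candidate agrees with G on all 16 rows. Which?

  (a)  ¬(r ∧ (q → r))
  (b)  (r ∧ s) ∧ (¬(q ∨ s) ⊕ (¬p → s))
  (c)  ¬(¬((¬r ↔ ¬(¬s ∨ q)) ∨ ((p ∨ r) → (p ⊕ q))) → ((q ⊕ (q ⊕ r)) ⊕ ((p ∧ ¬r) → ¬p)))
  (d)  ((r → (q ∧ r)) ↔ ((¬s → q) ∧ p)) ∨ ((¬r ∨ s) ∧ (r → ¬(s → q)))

(a) disagrees with G on (0,0,1,0) (formula → 0, table → 1); rule it out.
(b) disagrees with G on (0,0,0,0) (formula → 0, table → 1); rule it out.
(c) disagrees with G on (0,0,0,0) (formula → 0, table → 1); rule it out.
That leaves (d). Evaluating it on every row reproduces the table of G exactly.

d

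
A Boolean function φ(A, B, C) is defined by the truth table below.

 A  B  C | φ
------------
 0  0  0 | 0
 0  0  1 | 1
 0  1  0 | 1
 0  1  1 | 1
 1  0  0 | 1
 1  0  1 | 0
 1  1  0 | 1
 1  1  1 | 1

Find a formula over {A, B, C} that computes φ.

φ(A, B, C) = not (((not A and not B) and not C) or ((A and not B) and C))

φ is 0 on only 2 rows — (0,0,0), (1,0,1). Writing each as a minterm (¬A·¬B·¬C, A·¬B·C) and OR-ing them characterizes exactly where φ=0, so φ is the negation of that disjunction.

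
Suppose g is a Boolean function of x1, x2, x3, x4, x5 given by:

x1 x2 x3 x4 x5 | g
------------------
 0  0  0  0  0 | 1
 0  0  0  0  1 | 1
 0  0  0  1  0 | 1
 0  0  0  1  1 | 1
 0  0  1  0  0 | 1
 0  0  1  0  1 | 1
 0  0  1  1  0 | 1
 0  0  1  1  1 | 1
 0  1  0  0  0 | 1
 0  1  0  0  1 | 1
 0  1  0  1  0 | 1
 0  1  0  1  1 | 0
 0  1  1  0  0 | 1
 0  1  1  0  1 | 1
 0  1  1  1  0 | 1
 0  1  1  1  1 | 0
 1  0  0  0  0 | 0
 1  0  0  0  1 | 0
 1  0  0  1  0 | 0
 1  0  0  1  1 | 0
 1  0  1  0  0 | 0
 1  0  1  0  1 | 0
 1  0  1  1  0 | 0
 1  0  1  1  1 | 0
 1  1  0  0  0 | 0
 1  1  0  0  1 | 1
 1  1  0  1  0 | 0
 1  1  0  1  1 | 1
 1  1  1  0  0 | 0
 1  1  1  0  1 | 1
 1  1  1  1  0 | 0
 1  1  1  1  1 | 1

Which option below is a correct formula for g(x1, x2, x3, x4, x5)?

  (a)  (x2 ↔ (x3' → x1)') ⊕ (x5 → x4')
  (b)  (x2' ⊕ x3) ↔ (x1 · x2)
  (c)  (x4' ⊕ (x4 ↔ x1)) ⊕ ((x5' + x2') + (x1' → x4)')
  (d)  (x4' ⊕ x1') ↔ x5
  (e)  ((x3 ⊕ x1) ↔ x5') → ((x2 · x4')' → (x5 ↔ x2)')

c

(a) fails at (0,0,0,1,1): the formula yields 0, g is 1.
(b) fails at (0,0,0,0,0): the formula yields 0, g is 1.
(d) fails at (0,0,0,0,1): the formula yields 0, g is 1.
(e) fails at (0,0,1,0,0): the formula yields 0, g is 1.
Only (c) survives; checking it on all 32 rows confirms it matches g.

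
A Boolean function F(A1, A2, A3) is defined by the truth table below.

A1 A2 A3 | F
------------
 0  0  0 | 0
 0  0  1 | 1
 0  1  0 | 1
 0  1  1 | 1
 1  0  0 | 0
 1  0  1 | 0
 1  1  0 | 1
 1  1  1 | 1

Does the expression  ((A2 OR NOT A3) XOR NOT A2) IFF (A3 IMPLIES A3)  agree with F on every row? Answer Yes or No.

No

Evaluate ((A2 OR NOT A3) XOR NOT A2) IFF (A3 IMPLIES A3) on each row and compare to F:
  A1=0, A2=0, A3=0: formula gives 0, F = 0 ✓
  A1=0, A2=0, A3=1: formula gives 1, F = 1 ✓
  A1=0, A2=1, A3=0: formula gives 1, F = 1 ✓
  A1=0, A2=1, A3=1: formula gives 1, F = 1 ✓
  A1=1, A2=0, A3=0: formula gives 0, F = 0 ✓
  A1=1, A2=0, A3=1: formula gives 1, but F = 0 ✗
Row (1,0,1) is a counterexample, so the formula is not equivalent to F.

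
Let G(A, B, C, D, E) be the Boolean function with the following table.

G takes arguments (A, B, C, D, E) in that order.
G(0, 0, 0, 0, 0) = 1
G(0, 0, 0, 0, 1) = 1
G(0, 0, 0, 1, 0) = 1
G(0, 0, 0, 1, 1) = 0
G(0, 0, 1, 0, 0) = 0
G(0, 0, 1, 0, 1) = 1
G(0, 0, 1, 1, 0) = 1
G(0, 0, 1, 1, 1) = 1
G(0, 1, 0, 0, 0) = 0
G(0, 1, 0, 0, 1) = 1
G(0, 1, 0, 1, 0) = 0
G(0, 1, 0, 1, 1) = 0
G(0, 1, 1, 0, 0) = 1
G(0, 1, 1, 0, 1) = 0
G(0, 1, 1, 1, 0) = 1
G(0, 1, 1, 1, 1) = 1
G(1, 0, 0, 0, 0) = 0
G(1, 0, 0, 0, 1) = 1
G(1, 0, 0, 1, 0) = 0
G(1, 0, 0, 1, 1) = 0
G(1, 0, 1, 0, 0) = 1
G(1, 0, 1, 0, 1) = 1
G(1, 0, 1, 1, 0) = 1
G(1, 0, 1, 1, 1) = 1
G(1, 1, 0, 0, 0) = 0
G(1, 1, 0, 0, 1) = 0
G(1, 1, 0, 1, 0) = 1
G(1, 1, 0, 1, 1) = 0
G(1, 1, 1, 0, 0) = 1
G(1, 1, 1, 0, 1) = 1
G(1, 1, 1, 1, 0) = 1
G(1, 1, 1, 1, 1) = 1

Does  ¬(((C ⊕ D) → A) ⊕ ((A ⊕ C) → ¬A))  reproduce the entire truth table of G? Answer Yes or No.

Evaluate ¬(((C ⊕ D) → A) ⊕ ((A ⊕ C) → ¬A)) on each row and compare to G:
  A=0, B=0, C=0, D=0, E=0: formula gives 1, G = 1 ✓
  A=0, B=0, C=0, D=0, E=1: formula gives 1, G = 1 ✓
  A=0, B=0, C=0, D=1, E=0: formula gives 0, but G = 1 ✗
Row (0,0,0,1,0) is a counterexample, so the formula is not equivalent to G.

No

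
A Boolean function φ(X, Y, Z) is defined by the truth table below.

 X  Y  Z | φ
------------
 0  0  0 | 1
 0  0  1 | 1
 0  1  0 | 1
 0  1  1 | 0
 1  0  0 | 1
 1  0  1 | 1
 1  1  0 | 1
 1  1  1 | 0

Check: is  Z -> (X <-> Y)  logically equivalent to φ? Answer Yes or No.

No

Evaluate Z -> (X <-> Y) on each row and compare to φ:
  X=0, Y=0, Z=0: formula gives 1, φ = 1 ✓
  X=0, Y=0, Z=1: formula gives 1, φ = 1 ✓
  X=0, Y=1, Z=0: formula gives 1, φ = 1 ✓
  X=0, Y=1, Z=1: formula gives 0, φ = 0 ✓
  X=1, Y=0, Z=0: formula gives 1, φ = 1 ✓
  X=1, Y=0, Z=1: formula gives 0, but φ = 1 ✗
Since they disagree at (1,0,1), the expression is not a correct formula for φ.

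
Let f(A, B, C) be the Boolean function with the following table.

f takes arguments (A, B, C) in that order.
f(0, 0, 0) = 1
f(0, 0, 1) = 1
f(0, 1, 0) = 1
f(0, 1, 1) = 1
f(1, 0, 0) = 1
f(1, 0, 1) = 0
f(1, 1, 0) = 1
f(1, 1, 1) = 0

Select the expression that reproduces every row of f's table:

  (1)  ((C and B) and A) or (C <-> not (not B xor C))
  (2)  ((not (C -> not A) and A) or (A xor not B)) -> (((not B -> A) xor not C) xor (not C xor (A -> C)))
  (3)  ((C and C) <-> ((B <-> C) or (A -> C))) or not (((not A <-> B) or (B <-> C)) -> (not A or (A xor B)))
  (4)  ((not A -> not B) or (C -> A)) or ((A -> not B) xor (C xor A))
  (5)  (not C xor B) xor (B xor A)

2

(1) fails at (0,1,0): the formula yields 0, f is 1.
(3) fails at (0,0,0): the formula yields 0, f is 1.
(4) fails at (0,1,1): the formula yields 0, f is 1.
(5) fails at (0,0,1): the formula yields 0, f is 1.
Only (2) survives; checking it on all 8 rows confirms it matches f.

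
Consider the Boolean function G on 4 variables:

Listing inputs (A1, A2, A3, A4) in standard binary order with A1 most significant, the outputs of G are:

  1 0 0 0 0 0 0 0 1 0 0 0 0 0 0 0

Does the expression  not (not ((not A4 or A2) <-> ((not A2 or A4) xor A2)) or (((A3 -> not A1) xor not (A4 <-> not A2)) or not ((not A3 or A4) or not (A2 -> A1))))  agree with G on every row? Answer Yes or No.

Yes

Evaluate not (not ((not A4 or A2) <-> ((not A2 or A4) xor A2)) or (((A3 -> not A1) xor not (A4 <-> not A2)) or not ((not A3 or A4) or not (A2 -> A1)))) on each row and compare to G:
  A1=0, A2=0, A3=0, A4=0: formula gives 1, G = 1 ✓
  A1=0, A2=0, A3=0, A4=1: formula gives 0, G = 0 ✓
  A1=0, A2=0, A3=1, A4=0: formula gives 0, G = 0 ✓
  A1=0, A2=0, A3=1, A4=1: formula gives 0, G = 0 ✓
  …and likewise for the remaining 12 rows.
No disagreement on any input; they are logically equivalent.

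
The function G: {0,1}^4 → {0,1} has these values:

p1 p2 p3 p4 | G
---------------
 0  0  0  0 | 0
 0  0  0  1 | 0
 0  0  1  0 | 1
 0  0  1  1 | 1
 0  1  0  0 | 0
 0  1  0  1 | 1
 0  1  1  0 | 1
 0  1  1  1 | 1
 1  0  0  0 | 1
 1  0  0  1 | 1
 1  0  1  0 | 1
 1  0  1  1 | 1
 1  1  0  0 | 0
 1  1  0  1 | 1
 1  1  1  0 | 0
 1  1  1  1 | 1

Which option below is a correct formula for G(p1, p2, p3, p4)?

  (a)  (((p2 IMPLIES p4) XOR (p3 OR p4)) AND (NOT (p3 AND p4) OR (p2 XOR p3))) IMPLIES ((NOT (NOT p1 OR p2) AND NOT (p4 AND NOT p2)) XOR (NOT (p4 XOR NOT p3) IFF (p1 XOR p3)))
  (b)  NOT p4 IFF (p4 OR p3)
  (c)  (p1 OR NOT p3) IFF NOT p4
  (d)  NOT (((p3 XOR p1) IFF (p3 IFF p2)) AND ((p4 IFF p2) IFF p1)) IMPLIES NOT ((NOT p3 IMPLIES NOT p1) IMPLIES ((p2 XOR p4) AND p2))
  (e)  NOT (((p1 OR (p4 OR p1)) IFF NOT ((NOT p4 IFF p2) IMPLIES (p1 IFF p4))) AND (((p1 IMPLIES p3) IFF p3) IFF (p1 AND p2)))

e

(a) disagrees with G on (0,0,0,0) (formula → 1, table → 0); rule it out.
(b) disagrees with G on (0,0,1,1) (formula → 0, table → 1); rule it out.
(c) disagrees with G on (0,0,0,0) (formula → 1, table → 0); rule it out.
(d) disagrees with G on (0,0,0,0) (formula → 1, table → 0); rule it out.
Only (e) survives; checking it on all 16 rows confirms it matches G.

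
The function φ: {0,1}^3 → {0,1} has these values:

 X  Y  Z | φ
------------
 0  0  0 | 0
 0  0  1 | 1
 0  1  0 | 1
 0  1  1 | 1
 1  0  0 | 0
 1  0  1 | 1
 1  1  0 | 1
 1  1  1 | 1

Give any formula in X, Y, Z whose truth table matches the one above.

The 0-rows are (0,0,0), (1,0,0). Take each as a conjunction (¬X·¬Y·¬Z, X·¬Y·¬Z), form their disjunction, and complement — that gives a formula that is 1 everywhere φ is.

φ(X, Y, Z) = NOT (((NOT X AND NOT Y) AND NOT Z) OR ((X AND NOT Y) AND NOT Z))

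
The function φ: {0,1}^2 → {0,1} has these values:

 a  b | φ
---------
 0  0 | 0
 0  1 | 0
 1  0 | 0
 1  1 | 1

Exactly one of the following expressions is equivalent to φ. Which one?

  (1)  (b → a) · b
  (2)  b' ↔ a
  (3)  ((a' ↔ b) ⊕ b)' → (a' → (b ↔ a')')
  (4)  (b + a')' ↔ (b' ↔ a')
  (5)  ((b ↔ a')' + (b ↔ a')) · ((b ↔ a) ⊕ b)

(2) disagrees with φ on (0,1) (formula → 1, table → 0); rule it out.
(3) disagrees with φ on (0,0) (formula → 1, table → 0); rule it out.
(4) disagrees with φ on (0,1) (formula → 1, table → 0); rule it out.
(5) disagrees with φ on (0,0) (formula → 1, table → 0); rule it out.
(1) is the remaining candidate, and it agrees with φ on all 4 inputs.

1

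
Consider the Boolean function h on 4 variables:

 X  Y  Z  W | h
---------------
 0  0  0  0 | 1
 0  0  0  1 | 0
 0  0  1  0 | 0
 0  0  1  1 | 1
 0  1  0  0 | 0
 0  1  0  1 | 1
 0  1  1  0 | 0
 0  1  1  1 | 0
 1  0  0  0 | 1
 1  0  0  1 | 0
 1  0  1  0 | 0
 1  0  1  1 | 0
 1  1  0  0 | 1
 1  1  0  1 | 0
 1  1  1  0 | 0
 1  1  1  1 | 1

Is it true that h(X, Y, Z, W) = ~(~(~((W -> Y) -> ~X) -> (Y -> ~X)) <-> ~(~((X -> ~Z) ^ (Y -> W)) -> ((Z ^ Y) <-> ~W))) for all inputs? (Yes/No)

Yes

Check the formula against h row by row:
  X=0, Y=0, Z=0, W=0: formula gives 1, h = 1 ✓
  X=0, Y=0, Z=0, W=1: formula gives 0, h = 0 ✓
  X=0, Y=0, Z=1, W=0: formula gives 0, h = 0 ✓
  X=0, Y=0, Z=1, W=1: formula gives 1, h = 1 ✓
  …and likewise for the remaining 12 rows.
No disagreement on any input; they are logically equivalent.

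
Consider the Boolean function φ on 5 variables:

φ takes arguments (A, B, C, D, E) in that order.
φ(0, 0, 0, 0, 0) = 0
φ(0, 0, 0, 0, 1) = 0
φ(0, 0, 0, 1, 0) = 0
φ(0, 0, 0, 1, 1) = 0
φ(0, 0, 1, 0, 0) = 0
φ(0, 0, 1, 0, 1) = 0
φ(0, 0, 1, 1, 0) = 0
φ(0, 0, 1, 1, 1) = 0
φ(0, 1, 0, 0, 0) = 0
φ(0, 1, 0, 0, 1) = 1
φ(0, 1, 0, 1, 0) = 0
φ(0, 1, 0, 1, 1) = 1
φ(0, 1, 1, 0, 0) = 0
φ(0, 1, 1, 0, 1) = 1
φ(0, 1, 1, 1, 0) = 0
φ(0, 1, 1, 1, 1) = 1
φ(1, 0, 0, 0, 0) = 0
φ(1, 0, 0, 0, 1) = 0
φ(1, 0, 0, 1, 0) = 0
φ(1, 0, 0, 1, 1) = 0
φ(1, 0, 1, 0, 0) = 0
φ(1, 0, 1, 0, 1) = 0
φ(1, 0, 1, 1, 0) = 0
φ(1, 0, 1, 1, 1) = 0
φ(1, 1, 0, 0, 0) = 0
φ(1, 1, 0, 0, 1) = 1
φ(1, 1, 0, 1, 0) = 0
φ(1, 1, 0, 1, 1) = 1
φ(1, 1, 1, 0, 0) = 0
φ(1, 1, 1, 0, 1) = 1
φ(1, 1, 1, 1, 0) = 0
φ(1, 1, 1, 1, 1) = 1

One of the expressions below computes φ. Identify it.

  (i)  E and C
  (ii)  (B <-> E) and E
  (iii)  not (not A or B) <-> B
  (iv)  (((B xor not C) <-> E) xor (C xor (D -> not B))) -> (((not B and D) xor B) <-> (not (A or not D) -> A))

ii

(i) fails at (0,0,1,0,1): the formula yields 1, φ is 0.
(iii) fails at (0,0,0,0,0): the formula yields 1, φ is 0.
(iv) fails at (0,0,0,0,1): the formula yields 1, φ is 0.
That leaves (ii). Evaluating it on every row reproduces the table of φ exactly.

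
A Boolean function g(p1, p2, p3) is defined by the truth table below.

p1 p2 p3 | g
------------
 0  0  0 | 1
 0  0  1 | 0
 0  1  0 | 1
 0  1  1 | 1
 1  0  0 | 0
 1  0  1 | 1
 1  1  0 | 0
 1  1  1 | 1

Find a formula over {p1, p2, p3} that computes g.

g(p1, p2, p3) = ~((((~p1 & ~p2) & p3) | ((p1 & ~p2) & ~p3)) | ((p1 & p2) & ~p3))

The 0-rows are (0,0,1), (1,0,0), (1,1,0). Take each as a conjunction (¬p1·¬p2·p3, p1·¬p2·¬p3, p1·p2·¬p3), form their disjunction, and complement — that gives a formula that is 1 everywhere g is.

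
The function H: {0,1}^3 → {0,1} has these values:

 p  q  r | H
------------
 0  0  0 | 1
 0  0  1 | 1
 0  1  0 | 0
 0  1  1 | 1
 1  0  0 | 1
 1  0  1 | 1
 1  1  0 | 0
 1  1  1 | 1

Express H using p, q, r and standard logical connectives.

H(p, q, r) = ~(((~p & q) & ~r) | ((p & q) & ~r))

There are just 2 zero rows: (0,1,0), (1,1,0). Their minterms are ¬p·q·¬r, p·q·¬r; the OR of those covers precisely the 0-outputs, and negating it yields H.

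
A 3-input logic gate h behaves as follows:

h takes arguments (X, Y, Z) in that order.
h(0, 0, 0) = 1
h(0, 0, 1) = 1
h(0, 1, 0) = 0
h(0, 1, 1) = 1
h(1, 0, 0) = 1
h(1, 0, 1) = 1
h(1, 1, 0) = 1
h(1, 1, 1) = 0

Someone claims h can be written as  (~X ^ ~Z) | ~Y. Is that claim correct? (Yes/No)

Test each input against both h and the formula:
  X=0, Y=0, Z=0: formula gives 1, h = 1 ✓
  X=0, Y=0, Z=1: formula gives 1, h = 1 ✓
  X=0, Y=1, Z=0: formula gives 0, h = 0 ✓
  X=0, Y=1, Z=1: formula gives 1, h = 1 ✓
  X=1, Y=0, Z=0: formula gives 1, h = 1 ✓
  … (the remaining 3 rows also agree.)
Every row agrees, so the formula is equivalent.

Yes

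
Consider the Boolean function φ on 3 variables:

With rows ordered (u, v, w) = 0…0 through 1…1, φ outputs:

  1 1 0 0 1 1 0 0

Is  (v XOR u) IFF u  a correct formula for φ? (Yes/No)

Evaluate (v XOR u) IFF u on each row and compare to φ:
  u=0, v=0, w=0: formula gives 1, φ = 1 ✓
  u=0, v=0, w=1: formula gives 1, φ = 1 ✓
  u=0, v=1, w=0: formula gives 0, φ = 0 ✓
  u=0, v=1, w=1: formula gives 0, φ = 0 ✓
  u=1, v=0, w=0: formula gives 1, φ = 1 ✓
  … (the remaining 3 rows also agree.)
All 8 rows match — the expression computes φ exactly.

Yes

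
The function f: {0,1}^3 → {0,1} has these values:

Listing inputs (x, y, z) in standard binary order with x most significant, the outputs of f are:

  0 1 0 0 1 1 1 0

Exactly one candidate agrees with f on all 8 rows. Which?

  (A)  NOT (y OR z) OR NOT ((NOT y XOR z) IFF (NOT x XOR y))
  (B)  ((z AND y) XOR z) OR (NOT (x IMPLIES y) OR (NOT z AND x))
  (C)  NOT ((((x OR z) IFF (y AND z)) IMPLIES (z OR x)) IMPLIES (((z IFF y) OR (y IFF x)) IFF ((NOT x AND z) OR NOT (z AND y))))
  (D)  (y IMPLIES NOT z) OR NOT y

B

(A) fails at (0,0,0): the formula yields 1, f is 0.
(C) fails at (0,0,1): the formula yields 0, f is 1.
(D) fails at (0,0,0): the formula yields 1, f is 0.
Only (B) survives; checking it on all 8 rows confirms it matches f.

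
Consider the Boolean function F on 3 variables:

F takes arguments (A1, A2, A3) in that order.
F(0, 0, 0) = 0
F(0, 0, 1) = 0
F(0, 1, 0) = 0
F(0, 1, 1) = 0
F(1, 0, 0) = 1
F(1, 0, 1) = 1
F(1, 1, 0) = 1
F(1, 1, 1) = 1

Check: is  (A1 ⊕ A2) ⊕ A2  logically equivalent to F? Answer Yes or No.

Evaluate (A1 ⊕ A2) ⊕ A2 on each row and compare to F:
  A1=0, A2=0, A3=0: formula gives 0, F = 0 ✓
  A1=0, A2=0, A3=1: formula gives 0, F = 0 ✓
  A1=0, A2=1, A3=0: formula gives 0, F = 0 ✓
  A1=0, A2=1, A3=1: formula gives 0, F = 0 ✓
  A1=1, A2=0, A3=0: formula gives 1, F = 1 ✓
  … (the remaining 3 rows also agree.)
All 8 rows match — the expression computes F exactly.

Yes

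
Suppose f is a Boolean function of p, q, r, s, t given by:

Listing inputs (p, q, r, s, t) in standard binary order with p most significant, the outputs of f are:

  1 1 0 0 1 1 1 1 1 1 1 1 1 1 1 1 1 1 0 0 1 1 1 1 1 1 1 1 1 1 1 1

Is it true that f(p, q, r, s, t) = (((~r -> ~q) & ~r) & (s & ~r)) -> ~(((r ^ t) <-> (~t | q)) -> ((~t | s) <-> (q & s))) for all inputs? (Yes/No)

Check the formula against f row by row:
  p=0, q=0, r=0, s=0, t=0: formula gives 1, f = 1 ✓
  p=0, q=0, r=0, s=0, t=1: formula gives 1, f = 1 ✓
  p=0, q=0, r=0, s=1, t=0: formula gives 0, f = 0 ✓
  p=0, q=0, r=0, s=1, t=1: formula gives 0, f = 0 ✓
  …and likewise for the remaining 28 rows.
Every row agrees, so the formula is equivalent.

Yes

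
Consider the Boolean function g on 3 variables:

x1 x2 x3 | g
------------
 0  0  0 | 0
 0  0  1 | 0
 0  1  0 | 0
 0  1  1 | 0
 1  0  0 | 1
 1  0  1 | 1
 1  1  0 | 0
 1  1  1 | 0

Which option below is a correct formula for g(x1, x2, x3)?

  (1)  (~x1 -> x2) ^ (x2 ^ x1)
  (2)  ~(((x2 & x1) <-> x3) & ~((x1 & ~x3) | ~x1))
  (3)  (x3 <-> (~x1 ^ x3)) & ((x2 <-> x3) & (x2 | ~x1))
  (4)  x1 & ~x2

4

(1) fails at (1,0,0): the formula yields 0, g is 1.
(2) fails at (0,0,0): the formula yields 1, g is 0.
(3) fails at (1,0,0): the formula yields 0, g is 1.
Only (4) survives; checking it on all 8 rows confirms it matches g.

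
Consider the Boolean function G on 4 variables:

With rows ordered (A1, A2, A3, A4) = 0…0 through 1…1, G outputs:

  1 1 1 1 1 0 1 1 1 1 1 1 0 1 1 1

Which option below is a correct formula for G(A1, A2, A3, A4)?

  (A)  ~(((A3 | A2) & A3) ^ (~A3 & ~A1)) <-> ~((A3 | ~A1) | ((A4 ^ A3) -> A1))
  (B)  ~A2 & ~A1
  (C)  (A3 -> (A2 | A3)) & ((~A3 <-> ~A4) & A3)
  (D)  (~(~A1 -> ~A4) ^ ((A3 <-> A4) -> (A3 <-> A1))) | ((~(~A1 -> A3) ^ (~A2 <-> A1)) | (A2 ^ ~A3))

(A): at (0,1,0,1) it gives 1, but G = 0 — eliminated.
(B): at (0,1,0,0) it gives 0, but G = 1 — eliminated.
(C): at (0,0,0,0) it gives 0, but G = 1 — eliminated.
(D) is the remaining candidate, and it agrees with G on all 16 inputs.

D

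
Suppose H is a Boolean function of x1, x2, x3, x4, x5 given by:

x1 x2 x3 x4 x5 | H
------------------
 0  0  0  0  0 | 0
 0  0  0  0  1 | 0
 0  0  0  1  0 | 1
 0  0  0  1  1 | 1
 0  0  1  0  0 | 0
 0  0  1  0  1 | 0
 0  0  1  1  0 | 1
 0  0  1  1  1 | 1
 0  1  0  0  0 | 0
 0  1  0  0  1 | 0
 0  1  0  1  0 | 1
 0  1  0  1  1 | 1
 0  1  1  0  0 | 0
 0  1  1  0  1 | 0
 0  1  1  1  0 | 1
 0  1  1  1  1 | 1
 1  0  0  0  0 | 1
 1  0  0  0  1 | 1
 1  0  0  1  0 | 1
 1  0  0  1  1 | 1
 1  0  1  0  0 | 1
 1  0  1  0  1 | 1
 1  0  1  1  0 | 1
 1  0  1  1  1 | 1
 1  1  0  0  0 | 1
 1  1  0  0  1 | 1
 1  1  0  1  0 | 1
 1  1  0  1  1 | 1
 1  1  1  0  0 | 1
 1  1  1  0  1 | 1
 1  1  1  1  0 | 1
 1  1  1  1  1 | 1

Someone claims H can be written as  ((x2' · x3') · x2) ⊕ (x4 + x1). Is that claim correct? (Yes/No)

Yes

Check the formula against H row by row:
  x1=0, x2=0, x3=0, x4=0, x5=0: formula gives 0, H = 0 ✓
  x1=0, x2=0, x3=0, x4=0, x5=1: formula gives 0, H = 0 ✓
  x1=0, x2=0, x3=0, x4=1, x5=0: formula gives 1, H = 1 ✓
  x1=0, x2=0, x3=0, x4=1, x5=1: formula gives 1, H = 1 ✓
  … (the remaining 28 rows also agree.)
No disagreement on any input; they are logically equivalent.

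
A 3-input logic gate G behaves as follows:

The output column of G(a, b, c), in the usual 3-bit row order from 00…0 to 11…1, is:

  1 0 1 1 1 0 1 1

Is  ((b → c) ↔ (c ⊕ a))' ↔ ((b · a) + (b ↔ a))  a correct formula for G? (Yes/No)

Yes

Check the formula against G row by row:
  a=0, b=0, c=0: formula gives 1, G = 1 ✓
  a=0, b=0, c=1: formula gives 0, G = 0 ✓
  a=0, b=1, c=0: formula gives 1, G = 1 ✓
  a=0, b=1, c=1: formula gives 1, G = 1 ✓
  a=1, b=0, c=0: formula gives 1, G = 1 ✓
  … (the remaining 3 rows also agree.)
No disagreement on any input; they are logically equivalent.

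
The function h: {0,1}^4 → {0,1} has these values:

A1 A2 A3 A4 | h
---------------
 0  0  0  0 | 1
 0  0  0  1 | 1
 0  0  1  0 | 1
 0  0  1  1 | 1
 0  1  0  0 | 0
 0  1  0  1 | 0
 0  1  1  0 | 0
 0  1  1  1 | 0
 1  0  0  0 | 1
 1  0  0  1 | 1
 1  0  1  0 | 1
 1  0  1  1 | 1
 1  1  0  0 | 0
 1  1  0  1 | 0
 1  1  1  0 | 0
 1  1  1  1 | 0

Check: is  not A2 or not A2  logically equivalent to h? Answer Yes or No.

Yes

Evaluate not A2 or not A2 on each row and compare to h:
  A1=0, A2=0, A3=0, A4=0: formula gives 1, h = 1 ✓
  A1=0, A2=0, A3=0, A4=1: formula gives 1, h = 1 ✓
  A1=0, A2=0, A3=1, A4=0: formula gives 1, h = 1 ✓
  A1=0, A2=0, A3=1, A4=1: formula gives 1, h = 1 ✓
  … (the remaining 12 rows also agree.)
Every row agrees, so the formula is equivalent.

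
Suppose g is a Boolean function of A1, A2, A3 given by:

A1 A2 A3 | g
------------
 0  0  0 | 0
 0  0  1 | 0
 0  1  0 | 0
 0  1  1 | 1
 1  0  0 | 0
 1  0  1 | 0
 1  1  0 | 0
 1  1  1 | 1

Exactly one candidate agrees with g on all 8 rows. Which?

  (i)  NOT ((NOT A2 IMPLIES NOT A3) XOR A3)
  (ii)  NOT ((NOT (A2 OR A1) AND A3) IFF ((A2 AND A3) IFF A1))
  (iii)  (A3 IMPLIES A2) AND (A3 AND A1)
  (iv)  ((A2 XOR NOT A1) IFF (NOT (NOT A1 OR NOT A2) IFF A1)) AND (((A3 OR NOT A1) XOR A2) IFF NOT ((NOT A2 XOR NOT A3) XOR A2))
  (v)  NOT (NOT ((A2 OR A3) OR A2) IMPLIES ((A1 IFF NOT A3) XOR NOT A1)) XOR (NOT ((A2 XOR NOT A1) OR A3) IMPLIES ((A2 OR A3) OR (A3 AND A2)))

(ii) fails at (0,0,0): the formula yields 1, g is 0.
(iii) fails at (0,1,1): the formula yields 0, g is 1.
(iv) fails at (0,0,0): the formula yields 1, g is 0.
(v) fails at (0,0,0): the formula yields 1, g is 0.
(i) is the remaining candidate, and it agrees with g on all 8 inputs.

i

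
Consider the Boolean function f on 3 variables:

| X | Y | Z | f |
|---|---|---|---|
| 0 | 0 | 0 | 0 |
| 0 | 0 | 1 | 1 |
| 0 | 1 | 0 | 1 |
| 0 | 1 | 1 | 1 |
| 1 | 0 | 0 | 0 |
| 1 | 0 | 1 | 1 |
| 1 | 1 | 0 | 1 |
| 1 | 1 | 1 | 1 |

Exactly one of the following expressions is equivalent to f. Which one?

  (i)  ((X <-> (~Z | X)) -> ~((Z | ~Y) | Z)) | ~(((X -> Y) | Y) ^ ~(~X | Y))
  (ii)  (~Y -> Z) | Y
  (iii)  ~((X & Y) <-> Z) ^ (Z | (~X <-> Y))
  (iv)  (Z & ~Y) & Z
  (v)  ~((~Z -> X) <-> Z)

(i): at (0,0,0) it gives 1, but f = 0 — eliminated.
(iii): at (0,0,1) it gives 0, but f = 1 — eliminated.
(iv): at (0,1,0) it gives 0, but f = 1 — eliminated.
(v): at (0,0,1) it gives 0, but f = 1 — eliminated.
Only (ii) survives; checking it on all 8 rows confirms it matches f.

ii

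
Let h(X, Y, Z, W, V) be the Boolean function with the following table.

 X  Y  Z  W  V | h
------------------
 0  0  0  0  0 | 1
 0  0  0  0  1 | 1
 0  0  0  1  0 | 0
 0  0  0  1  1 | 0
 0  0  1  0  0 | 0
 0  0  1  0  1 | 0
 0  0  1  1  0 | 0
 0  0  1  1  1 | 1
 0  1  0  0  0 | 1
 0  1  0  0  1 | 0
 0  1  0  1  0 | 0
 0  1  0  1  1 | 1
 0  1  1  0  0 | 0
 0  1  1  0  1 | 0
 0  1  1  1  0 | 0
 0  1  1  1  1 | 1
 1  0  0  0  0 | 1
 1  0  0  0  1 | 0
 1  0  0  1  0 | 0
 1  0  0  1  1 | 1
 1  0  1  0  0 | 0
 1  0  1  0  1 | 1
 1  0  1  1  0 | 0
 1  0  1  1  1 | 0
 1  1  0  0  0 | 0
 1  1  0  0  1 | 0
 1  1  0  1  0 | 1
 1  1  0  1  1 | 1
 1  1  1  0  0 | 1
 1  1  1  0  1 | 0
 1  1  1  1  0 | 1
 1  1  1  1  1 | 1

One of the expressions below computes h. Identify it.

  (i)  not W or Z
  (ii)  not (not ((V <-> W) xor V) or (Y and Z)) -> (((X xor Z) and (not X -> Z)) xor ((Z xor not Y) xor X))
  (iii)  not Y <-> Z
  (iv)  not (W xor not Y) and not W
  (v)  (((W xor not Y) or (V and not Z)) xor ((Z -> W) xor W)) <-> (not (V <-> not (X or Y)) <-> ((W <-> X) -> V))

(i): at (0,0,1,0,0) it gives 1, but h = 0 — eliminated.
(ii): at (0,0,0,1,0) it gives 1, but h = 0 — eliminated.
(iii): at (0,0,0,0,0) it gives 0, but h = 1 — eliminated.
(iv): at (0,0,0,0,0) it gives 0, but h = 1 — eliminated.
That leaves (v). Evaluating it on every row reproduces the table of h exactly.

v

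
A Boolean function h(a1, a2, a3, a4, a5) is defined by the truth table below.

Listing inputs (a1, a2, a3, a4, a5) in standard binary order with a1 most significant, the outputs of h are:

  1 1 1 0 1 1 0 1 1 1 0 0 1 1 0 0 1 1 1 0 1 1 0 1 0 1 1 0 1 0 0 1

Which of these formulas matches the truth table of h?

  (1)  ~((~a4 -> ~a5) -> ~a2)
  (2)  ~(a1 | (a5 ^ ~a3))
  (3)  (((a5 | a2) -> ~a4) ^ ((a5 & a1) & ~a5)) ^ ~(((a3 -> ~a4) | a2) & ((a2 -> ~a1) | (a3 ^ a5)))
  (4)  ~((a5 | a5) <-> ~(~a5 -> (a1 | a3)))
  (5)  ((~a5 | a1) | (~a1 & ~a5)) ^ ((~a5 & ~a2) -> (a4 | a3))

3

(1) fails at (0,0,0,0,0): the formula yields 0, h is 1.
(2) fails at (0,0,0,0,0): the formula yields 0, h is 1.
(4) fails at (0,0,0,1,1): the formula yields 1, h is 0.
(5) fails at (0,0,0,1,0): the formula yields 0, h is 1.
That leaves (3). Evaluating it on every row reproduces the table of h exactly.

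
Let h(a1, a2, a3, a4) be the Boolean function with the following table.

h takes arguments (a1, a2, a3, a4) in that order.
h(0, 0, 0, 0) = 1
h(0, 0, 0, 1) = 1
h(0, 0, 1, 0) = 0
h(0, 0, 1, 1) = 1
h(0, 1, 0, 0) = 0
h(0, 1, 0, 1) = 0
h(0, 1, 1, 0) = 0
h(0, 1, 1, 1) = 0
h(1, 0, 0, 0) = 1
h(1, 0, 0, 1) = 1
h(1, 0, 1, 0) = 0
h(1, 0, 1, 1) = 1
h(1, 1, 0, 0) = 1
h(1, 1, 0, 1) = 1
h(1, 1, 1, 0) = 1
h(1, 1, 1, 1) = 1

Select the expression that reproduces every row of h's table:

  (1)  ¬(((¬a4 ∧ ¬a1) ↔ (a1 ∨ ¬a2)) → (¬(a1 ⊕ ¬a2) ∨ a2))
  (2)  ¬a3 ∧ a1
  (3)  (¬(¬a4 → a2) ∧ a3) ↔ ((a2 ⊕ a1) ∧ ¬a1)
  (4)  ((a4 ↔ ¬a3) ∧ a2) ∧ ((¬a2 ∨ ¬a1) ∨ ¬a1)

(1) fails at (0,0,0,1): the formula yields 0, h is 1.
(2) fails at (0,0,0,0): the formula yields 0, h is 1.
(4) fails at (0,0,0,0): the formula yields 0, h is 1.
Only (3) survives; checking it on all 16 rows confirms it matches h.

3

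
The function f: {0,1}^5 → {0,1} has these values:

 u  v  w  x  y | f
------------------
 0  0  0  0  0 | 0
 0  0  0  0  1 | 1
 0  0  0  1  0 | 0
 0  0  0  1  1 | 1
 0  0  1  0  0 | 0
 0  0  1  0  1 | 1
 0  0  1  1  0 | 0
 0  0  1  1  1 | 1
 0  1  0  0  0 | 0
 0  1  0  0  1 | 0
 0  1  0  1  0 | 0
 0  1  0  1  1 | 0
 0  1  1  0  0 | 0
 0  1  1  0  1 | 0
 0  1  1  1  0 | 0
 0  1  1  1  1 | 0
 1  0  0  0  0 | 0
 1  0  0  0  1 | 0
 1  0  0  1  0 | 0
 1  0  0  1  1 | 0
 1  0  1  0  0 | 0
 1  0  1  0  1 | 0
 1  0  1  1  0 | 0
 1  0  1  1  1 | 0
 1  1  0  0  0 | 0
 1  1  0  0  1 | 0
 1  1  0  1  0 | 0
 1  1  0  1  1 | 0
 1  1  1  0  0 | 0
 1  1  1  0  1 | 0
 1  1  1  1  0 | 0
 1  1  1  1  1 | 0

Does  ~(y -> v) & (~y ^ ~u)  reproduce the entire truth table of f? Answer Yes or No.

Test each input against both f and the formula:
  u=0, v=0, w=0, x=0, y=0: formula gives 0, f = 0 ✓
  u=0, v=0, w=0, x=0, y=1: formula gives 1, f = 1 ✓
  u=0, v=0, w=0, x=1, y=0: formula gives 0, f = 0 ✓
  u=0, v=0, w=0, x=1, y=1: formula gives 1, f = 1 ✓
  …and likewise for the remaining 28 rows.
All 32 rows match — the expression computes f exactly.

Yes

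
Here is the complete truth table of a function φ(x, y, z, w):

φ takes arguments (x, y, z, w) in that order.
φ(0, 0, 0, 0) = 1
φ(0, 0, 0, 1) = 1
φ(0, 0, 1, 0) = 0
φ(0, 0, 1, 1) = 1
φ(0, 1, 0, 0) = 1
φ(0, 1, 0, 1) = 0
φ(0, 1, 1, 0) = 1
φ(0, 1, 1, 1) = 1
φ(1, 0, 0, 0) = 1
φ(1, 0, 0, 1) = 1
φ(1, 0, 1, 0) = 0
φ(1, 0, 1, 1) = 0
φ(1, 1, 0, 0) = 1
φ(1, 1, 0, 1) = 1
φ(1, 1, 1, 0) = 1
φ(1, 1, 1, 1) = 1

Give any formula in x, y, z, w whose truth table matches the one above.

φ(x, y, z, w) = ¬((((((¬x ∧ ¬y) ∧ z) ∧ ¬w) ∨ (((¬x ∧ y) ∧ ¬z) ∧ w)) ∨ (((x ∧ ¬y) ∧ z) ∧ ¬w)) ∨ (((x ∧ ¬y) ∧ z) ∧ w))

φ is 0 on only 4 rows — (0,0,1,0), (0,1,0,1), (1,0,1,0), (1,0,1,1). Writing each as a minterm (¬x·¬y·z·¬w, ¬x·y·¬z·w, x·¬y·z·¬w, x·¬y·z·w) and OR-ing them characterizes exactly where φ=0, so φ is the negation of that disjunction.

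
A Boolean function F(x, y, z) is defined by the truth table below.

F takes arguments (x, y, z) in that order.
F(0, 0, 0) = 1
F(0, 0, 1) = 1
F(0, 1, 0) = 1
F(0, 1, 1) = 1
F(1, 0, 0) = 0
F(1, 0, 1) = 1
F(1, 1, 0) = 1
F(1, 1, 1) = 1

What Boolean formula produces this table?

F(x, y, z) = ((x · y') · z')'

Only row (1,0,0) gives 0. So F is 1 everywhere except there — the complement of the minterm x·¬y·¬z.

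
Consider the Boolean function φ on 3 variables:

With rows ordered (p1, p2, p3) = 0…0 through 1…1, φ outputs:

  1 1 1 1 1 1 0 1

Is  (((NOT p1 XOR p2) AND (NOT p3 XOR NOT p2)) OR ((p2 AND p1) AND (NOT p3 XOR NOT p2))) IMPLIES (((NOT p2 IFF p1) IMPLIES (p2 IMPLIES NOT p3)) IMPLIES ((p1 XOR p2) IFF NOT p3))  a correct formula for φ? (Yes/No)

Yes

Check the formula against φ row by row:
  p1=0, p2=0, p3=0: formula gives 1, φ = 1 ✓
  p1=0, p2=0, p3=1: formula gives 1, φ = 1 ✓
  p1=0, p2=1, p3=0: formula gives 1, φ = 1 ✓
  p1=0, p2=1, p3=1: formula gives 1, φ = 1 ✓
  p1=1, p2=0, p3=0: formula gives 1, φ = 1 ✓
  … (the remaining 3 rows also agree.)
No disagreement on any input; they are logically equivalent.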